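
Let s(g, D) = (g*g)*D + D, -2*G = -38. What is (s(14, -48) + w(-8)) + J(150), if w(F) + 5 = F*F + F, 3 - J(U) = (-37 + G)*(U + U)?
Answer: -4002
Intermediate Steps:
G = 19 (G = -1/2*(-38) = 19)
J(U) = 3 + 36*U (J(U) = 3 - (-37 + 19)*(U + U) = 3 - (-18)*2*U = 3 - (-36)*U = 3 + 36*U)
w(F) = -5 + F + F**2 (w(F) = -5 + (F*F + F) = -5 + (F**2 + F) = -5 + (F + F**2) = -5 + F + F**2)
s(g, D) = D + D*g**2 (s(g, D) = g**2*D + D = D*g**2 + D = D + D*g**2)
(s(14, -48) + w(-8)) + J(150) = (-48*(1 + 14**2) + (-5 - 8 + (-8)**2)) + (3 + 36*150) = (-48*(1 + 196) + (-5 - 8 + 64)) + (3 + 5400) = (-48*197 + 51) + 5403 = (-9456 + 51) + 5403 = -9405 + 5403 = -4002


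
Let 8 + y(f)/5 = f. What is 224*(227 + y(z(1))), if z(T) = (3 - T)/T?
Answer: 44128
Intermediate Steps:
z(T) = (3 - T)/T
y(f) = -40 + 5*f
224*(227 + y(z(1))) = 224*(227 + (-40 + 5*((3 - 1*1)/1))) = 224*(227 + (-40 + 5*(1*(3 - 1)))) = 224*(227 + (-40 + 5*(1*2))) = 224*(227 + (-40 + 5*2)) = 224*(227 + (-40 + 10)) = 224*(227 - 30) = 224*197 = 44128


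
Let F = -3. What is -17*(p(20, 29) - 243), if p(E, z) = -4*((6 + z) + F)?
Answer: 6307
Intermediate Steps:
p(E, z) = -12 - 4*z (p(E, z) = -4*((6 + z) - 3) = -4*(3 + z) = -12 - 4*z)
-17*(p(20, 29) - 243) = -17*((-12 - 4*29) - 243) = -17*((-12 - 116) - 243) = -17*(-128 - 243) = -17*(-371) = 6307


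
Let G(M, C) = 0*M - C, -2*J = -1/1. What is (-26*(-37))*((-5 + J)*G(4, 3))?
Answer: 12987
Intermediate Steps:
J = 1/2 (J = -(-1)/(2*1) = -(-1)/2 = -1/2*(-1) = 1/2 ≈ 0.50000)
G(M, C) = -C (G(M, C) = 0 - C = -C)
(-26*(-37))*((-5 + J)*G(4, 3)) = (-26*(-37))*((-5 + 1/2)*(-1*3)) = 962*(-9/2*(-3)) = 962*(27/2) = 12987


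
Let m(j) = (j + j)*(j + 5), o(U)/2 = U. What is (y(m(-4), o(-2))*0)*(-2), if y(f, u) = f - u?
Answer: 0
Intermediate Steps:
o(U) = 2*U
m(j) = 2*j*(5 + j) (m(j) = (2*j)*(5 + j) = 2*j*(5 + j))
(y(m(-4), o(-2))*0)*(-2) = ((2*(-4)*(5 - 4) - 2*(-2))*0)*(-2) = ((2*(-4)*1 - 1*(-4))*0)*(-2) = ((-8 + 4)*0)*(-2) = -4*0*(-2) = 0*(-2) = 0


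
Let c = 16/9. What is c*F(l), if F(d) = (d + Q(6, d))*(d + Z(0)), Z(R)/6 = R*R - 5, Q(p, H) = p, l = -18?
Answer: 1024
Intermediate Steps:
Z(R) = -30 + 6*R² (Z(R) = 6*(R*R - 5) = 6*(R² - 5) = 6*(-5 + R²) = -30 + 6*R²)
F(d) = (-30 + d)*(6 + d) (F(d) = (d + 6)*(d + (-30 + 6*0²)) = (6 + d)*(d + (-30 + 6*0)) = (6 + d)*(d + (-30 + 0)) = (6 + d)*(d - 30) = (6 + d)*(-30 + d) = (-30 + d)*(6 + d))
c = 16/9 (c = 16*(⅑) = 16/9 ≈ 1.7778)
c*F(l) = 16*(-180 + (-18)² - 24*(-18))/9 = 16*(-180 + 324 + 432)/9 = (16/9)*576 = 1024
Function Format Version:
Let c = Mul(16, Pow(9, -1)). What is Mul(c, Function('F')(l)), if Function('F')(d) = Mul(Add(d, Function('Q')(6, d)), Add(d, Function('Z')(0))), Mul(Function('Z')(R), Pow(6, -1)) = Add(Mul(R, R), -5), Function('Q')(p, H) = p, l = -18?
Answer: 1024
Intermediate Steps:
Function('Z')(R) = Add(-30, Mul(6, Pow(R, 2))) (Function('Z')(R) = Mul(6, Add(Mul(R, R), -5)) = Mul(6, Add(Pow(R, 2), -5)) = Mul(6, Add(-5, Pow(R, 2))) = Add(-30, Mul(6, Pow(R, 2))))
Function('F')(d) = Mul(Add(-30, d), Add(6, d)) (Function('F')(d) = Mul(Add(d, 6), Add(d, Add(-30, Mul(6, Pow(0, 2))))) = Mul(Add(6, d), Add(d, Add(-30, Mul(6, 0)))) = Mul(Add(6, d), Add(d, Add(-30, 0))) = Mul(Add(6, d), Add(d, -30)) = Mul(Add(6, d), Add(-30, d)) = Mul(Add(-30, d), Add(6, d)))
c = Rational(16, 9) (c = Mul(16, Rational(1, 9)) = Rational(16, 9) ≈ 1.7778)
Mul(c, Function('F')(l)) = Mul(Rational(16, 9), Add(-180, Pow(-18, 2), Mul(-24, -18))) = Mul(Rational(16, 9), Add(-180, 324, 432)) = Mul(Rational(16, 9), 576) = 1024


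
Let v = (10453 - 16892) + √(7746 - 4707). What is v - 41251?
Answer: -47690 + √3039 ≈ -47635.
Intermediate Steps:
v = -6439 + √3039 ≈ -6383.9
v - 41251 = (-6439 + √3039) - 41251 = -47690 + √3039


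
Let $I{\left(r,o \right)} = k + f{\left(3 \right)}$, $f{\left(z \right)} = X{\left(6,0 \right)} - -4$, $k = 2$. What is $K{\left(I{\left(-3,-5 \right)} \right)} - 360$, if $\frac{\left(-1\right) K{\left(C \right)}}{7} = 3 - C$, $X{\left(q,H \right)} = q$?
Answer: $-297$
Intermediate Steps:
$f{\left(z \right)} = 10$ ($f{\left(z \right)} = 6 - -4 = 6 + 4 = 10$)
$I{\left(r,o \right)} = 12$ ($I{\left(r,o \right)} = 2 + 10 = 12$)
$K{\left(C \right)} = -21 + 7 C$ ($K{\left(C \right)} = - 7 \left(3 - C\right) = -21 + 7 C$)
$K{\left(I{\left(-3,-5 \right)} \right)} - 360 = \left(-21 + 7 \cdot 12\right) - 360 = \left(-21 + 84\right) - 360 = 63 - 360 = -297$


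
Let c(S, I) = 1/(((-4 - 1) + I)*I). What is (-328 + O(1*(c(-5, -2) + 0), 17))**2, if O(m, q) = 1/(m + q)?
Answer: 6143110884/57121 ≈ 1.0755e+5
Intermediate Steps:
c(S, I) = 1/(I*(-5 + I)) (c(S, I) = 1/((-5 + I)*I) = 1/(I*(-5 + I)))
(-328 + O(1*(c(-5, -2) + 0), 17))**2 = (-328 + 1/(1*(1/((-2)*(-5 - 2)) + 0) + 17))**2 = (-328 + 1/(1*(-1/2/(-7) + 0) + 17))**2 = (-328 + 1/(1*(-1/2*(-1/7) + 0) + 17))**2 = (-328 + 1/(1*(1/14 + 0) + 17))**2 = (-328 + 1/(1*(1/14) + 17))**2 = (-328 + 1/(1/14 + 17))**2 = (-328 + 1/(239/14))**2 = (-328 + 14/239)**2 = (-78378/239)**2 = 6143110884/57121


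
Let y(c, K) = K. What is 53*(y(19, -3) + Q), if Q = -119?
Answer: -6466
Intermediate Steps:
53*(y(19, -3) + Q) = 53*(-3 - 119) = 53*(-122) = -6466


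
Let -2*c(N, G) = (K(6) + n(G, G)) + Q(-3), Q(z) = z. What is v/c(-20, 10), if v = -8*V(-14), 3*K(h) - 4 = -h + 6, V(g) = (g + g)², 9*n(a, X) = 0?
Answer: -37632/5 ≈ -7526.4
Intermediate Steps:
n(a, X) = 0 (n(a, X) = (⅑)*0 = 0)
V(g) = 4*g² (V(g) = (2*g)² = 4*g²)
K(h) = 10/3 - h/3 (K(h) = 4/3 + (-h + 6)/3 = 4/3 + (6 - h)/3 = 4/3 + (2 - h/3) = 10/3 - h/3)
c(N, G) = ⅚ (c(N, G) = -(((10/3 - ⅓*6) + 0) - 3)/2 = -(((10/3 - 2) + 0) - 3)/2 = -((4/3 + 0) - 3)/2 = -(4/3 - 3)/2 = -½*(-5/3) = ⅚)
v = -6272 (v = -32*(-14)² = -32*196 = -8*784 = -6272)
v/c(-20, 10) = -6272/⅚ = -6272*6/5 = -37632/5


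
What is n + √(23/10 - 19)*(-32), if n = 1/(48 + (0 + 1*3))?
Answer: 1/51 - 16*I*√1670/5 ≈ 0.019608 - 130.77*I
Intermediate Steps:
n = 1/51 (n = 1/(48 + (0 + 3)) = 1/(48 + 3) = 1/51 ≈ 0.019608)
n + √(23/10 - 19)*(-32) = 1/51 + √(23/10 - 19)*(-32) = 1/51 + √(-167/10)*(-32) = 1/51 + (I*√1670/10)*(-32) = 1/51 - 16*I*√1670/5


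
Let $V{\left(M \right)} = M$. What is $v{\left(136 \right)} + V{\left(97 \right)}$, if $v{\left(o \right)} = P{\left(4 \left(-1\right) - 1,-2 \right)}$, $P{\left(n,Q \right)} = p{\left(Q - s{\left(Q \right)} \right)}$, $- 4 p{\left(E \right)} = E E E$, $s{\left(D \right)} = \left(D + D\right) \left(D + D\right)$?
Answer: $1555$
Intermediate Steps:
$s{\left(D \right)} = 4 D^{2}$ ($s{\left(D \right)} = 2 D 2 D = 4 D^{2}$)
$p{\left(E \right)} = - \frac{E^{3}}{4}$ ($p{\left(E \right)} = - \frac{E E E}{4} = - \frac{E^{2} E}{4} = - \frac{E^{3}}{4}$)
$P{\left(n,Q \right)} = - \frac{\left(Q - 4 Q^{2}\right)^{3}}{4}$
$v{\left(o \right)} = 1458$ ($v{\left(o \right)} = \frac{\left(-2\right)^{3} \left(-1 + 4 \left(-2\right)\right)^{3}}{4} = \frac{1}{4} \left(-8\right) \left(-1 - 8\right)^{3} = \frac{1}{4} \left(-8\right) \left(-9\right)^{3} = \frac{1}{4} \left(-8\right) \left(-729\right) = 1458$)
$v{\left(136 \right)} + V{\left(97 \right)} = 1458 + 97 = 1555$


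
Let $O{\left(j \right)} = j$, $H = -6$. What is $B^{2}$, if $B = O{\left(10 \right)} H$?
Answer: $3600$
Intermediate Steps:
$B = -60$ ($B = 10 \left(-6\right) = -60$)
$B^{2} = \left(-60\right)^{2} = 3600$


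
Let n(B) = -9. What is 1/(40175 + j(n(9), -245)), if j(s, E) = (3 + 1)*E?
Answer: 1/39195 ≈ 2.5513e-5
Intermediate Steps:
j(s, E) = 4*E
1/(40175 + j(n(9), -245)) = 1/(40175 + 4*(-245)) = 1/(40175 - 980) = 1/39195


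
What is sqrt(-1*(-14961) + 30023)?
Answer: 2*sqrt(11246) ≈ 212.09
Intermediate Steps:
sqrt(-1*(-14961) + 30023) = sqrt(14961 + 30023) = sqrt(44984) = 2*sqrt(11246)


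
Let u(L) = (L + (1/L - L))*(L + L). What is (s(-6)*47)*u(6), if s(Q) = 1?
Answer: 94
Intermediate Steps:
u(L) = 2 (u(L) = (2*L)/L = 2)
(s(-6)*47)*u(6) = (1*47)*2 = 47*2 = 94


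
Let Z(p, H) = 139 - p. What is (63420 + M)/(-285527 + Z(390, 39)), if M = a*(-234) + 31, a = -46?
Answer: -74215/285778 ≈ -0.25969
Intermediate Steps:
M = 10795 (M = -46*(-234) + 31 = 10764 + 31 = 10795)
(63420 + M)/(-285527 + Z(390, 39)) = (63420 + 10795)/(-285527 + (139 - 1*390)) = 74215/(-285527 + (139 - 390)) = 74215/(-285527 - 251) = 74215/(-285778) = 74215*(-1/285778) = -74215/285778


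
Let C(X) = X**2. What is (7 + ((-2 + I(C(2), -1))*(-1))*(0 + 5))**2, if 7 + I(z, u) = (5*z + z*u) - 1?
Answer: 529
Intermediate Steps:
I(z, u) = -8 + 5*z + u*z (I(z, u) = -7 + ((5*z + z*u) - 1) = -7 + ((5*z + u*z) - 1) = -7 + (-1 + 5*z + u*z) = -8 + 5*z + u*z)
(7 + ((-2 + I(C(2), -1))*(-1))*(0 + 5))**2 = (7 + ((-2 + (-8 + 5*2**2 - 1*2**2))*(-1))*(0 + 5))**2 = (7 + ((-2 + (-8 + 5*4 - 1*4))*(-1))*5)**2 = (7 + ((-2 + (-8 + 20 - 4))*(-1))*5)**2 = (7 + ((-2 + 8)*(-1))*5)**2 = (7 + (6*(-1))*5)**2 = (7 - 6*5)**2 = (7 - 30)**2 = (-23)**2 = 529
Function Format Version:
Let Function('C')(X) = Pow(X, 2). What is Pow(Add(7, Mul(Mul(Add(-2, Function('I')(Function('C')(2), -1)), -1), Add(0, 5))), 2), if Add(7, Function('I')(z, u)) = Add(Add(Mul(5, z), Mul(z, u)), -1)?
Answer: 529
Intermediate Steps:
Function('I')(z, u) = Add(-8, Mul(5, z), Mul(u, z)) (Function('I')(z, u) = Add(-7, Add(Add(Mul(5, z), Mul(z, u)), -1)) = Add(-7, Add(Add(Mul(5, z), Mul(u, z)), -1)) = Add(-7, Add(-1, Mul(5, z), Mul(u, z))) = Add(-8, Mul(5, z), Mul(u, z)))
Pow(Add(7, Mul(Mul(Add(-2, Function('I')(Function('C')(2), -1)), -1), Add(0, 5))), 2) = Pow(Add(7, Mul(Mul(Add(-2, Add(-8, Mul(5, Pow(2, 2)), Mul(-1, Pow(2, 2)))), -1), Add(0, 5))), 2) = Pow(Add(7, Mul(Mul(Add(-2, Add(-8, Mul(5, 4), Mul(-1, 4))), -1), 5)), 2) = Pow(Add(7, Mul(Mul(Add(-2, Add(-8, 20, -4)), -1), 5)), 2) = Pow(Add(7, Mul(Mul(Add(-2, 8), -1), 5)), 2) = Pow(Add(7, Mul(Mul(6, -1), 5)), 2) = Pow(Add(7, Mul(-6, 5)), 2) = Pow(Add(7, -30), 2) = Pow(-23, 2) = 529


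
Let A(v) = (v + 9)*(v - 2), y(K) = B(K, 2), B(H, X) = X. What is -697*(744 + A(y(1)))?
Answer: -518568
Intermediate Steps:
y(K) = 2
A(v) = (-2 + v)*(9 + v) (A(v) = (9 + v)*(-2 + v) = (-2 + v)*(9 + v))
-697*(744 + A(y(1))) = -697*(744 + (-18 + 2**2 + 7*2)) = -697*(744 + (-18 + 4 + 14)) = -697*(744 + 0) = -697*744 = -518568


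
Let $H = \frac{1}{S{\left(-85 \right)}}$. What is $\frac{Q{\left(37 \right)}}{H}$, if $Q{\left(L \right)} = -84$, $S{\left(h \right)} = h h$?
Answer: $-606900$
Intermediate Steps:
$S{\left(h \right)} = h^{2}$
$H = \frac{1}{7225}$ ($H = \frac{1}{\left(-85\right)^{2}} = \frac{1}{7225} \approx 0.00013841$)
$\frac{Q{\left(37 \right)}}{H} = - 84 \frac{1}{\frac{1}{7225}} = \left(-84\right) 7225 = -606900$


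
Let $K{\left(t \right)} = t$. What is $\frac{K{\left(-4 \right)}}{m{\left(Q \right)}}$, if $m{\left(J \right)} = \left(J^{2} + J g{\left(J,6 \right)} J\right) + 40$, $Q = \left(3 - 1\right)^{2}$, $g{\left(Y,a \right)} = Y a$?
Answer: $- \frac{1}{110} \approx -0.0090909$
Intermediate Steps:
$Q = 4$ ($Q = 2^{2} = 4$)
$m{\left(J \right)} = 40 + J^{2} + 6 J^{3}$ ($m{\left(J \right)} = \left(J^{2} + J J 6 J\right) + 40 = \left(J^{2} + J 6 J J\right) + 40 = \left(J^{2} + 6 J^{2} J\right) + 40 = \left(J^{2} + 6 J^{3}\right) + 40 = 40 + J^{2} + 6 J^{3}$)
$\frac{K{\left(-4 \right)}}{m{\left(Q \right)}} = - \frac{4}{40 + 4^{2} + 6 \cdot 4^{3}} = - \frac{4}{40 + 16 + 6 \cdot 64} = - \frac{4}{40 + 16 + 384} = - \frac{4}{440} = \left(-4\right) \frac{1}{440} = - \frac{1}{110}$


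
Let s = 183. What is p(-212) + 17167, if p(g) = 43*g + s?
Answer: 8234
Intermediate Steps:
p(g) = 183 + 43*g (p(g) = 43*g + 183 = 183 + 43*g)
p(-212) + 17167 = (183 + 43*(-212)) + 17167 = (183 - 9116) + 17167 = -8933 + 17167 = 8234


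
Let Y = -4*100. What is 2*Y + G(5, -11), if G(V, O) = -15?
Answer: -815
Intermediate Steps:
Y = -400
2*Y + G(5, -11) = 2*(-400) - 15 = -800 - 15 = -815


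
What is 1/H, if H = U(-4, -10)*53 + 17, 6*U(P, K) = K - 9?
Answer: -6/905 ≈ -0.0066298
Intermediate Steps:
U(P, K) = -3/2 + K/6 (U(P, K) = (K - 9)/6 = (-9 + K)/6 = -3/2 + K/6)
H = -905/6 (H = (-3/2 + (⅙)*(-10))*53 + 17 = (-3/2 - 5/3)*53 + 17 = -19/6*53 + 17 = -1007/6 + 17 = -905/6 ≈ -150.83)
1/H = 1/(-905/6) = -6/905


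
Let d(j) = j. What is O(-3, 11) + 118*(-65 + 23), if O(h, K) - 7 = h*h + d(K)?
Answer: -4929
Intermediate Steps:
O(h, K) = 7 + K + h**2 (O(h, K) = 7 + (h*h + K) = 7 + (h**2 + K) = 7 + (K + h**2) = 7 + K + h**2)
O(-3, 11) + 118*(-65 + 23) = (7 + 11 + (-3)**2) + 118*(-65 + 23) = (7 + 11 + 9) + 118*(-42) = 27 - 4956 = -4929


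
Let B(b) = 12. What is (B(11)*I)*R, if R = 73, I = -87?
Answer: -76212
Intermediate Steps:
(B(11)*I)*R = (12*(-87))*73 = -1044*73 = -76212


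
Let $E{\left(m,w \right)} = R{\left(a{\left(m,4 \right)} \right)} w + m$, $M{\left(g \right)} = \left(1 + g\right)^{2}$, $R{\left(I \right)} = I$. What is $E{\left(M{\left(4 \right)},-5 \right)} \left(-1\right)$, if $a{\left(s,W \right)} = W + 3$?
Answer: $10$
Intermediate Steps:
$a{\left(s,W \right)} = 3 + W$
$E{\left(m,w \right)} = m + 7 w$ ($E{\left(m,w \right)} = \left(3 + 4\right) w + m = 7 w + m = m + 7 w$)
$E{\left(M{\left(4 \right)},-5 \right)} \left(-1\right) = \left(\left(1 + 4\right)^{2} + 7 \left(-5\right)\right) \left(-1\right) = \left(5^{2} - 35\right) \left(-1\right) = \left(25 - 35\right) \left(-1\right) = \left(-10\right) \left(-1\right) = 10$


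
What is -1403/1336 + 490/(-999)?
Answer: -2056237/1334664 ≈ -1.5406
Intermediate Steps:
-1403/1336 + 490/(-999) = -1403*1/1336 + 490*(-1/999) = -1403/1336 - 490/999 = -2056237/1334664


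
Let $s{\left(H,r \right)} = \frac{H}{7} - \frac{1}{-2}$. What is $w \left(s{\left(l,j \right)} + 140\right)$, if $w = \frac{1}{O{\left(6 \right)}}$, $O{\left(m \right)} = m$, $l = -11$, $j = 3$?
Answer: $\frac{1945}{84} \approx 23.155$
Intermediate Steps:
$w = \frac{1}{6} \approx 0.16667$
$s{\left(H,r \right)} = \frac{1}{2} + \frac{H}{7}$ ($s{\left(H,r \right)} = H \frac{1}{7} - - \frac{1}{2} = \frac{H}{7} + \frac{1}{2} = \frac{1}{2} + \frac{H}{7}$)
$w \left(s{\left(l,j \right)} + 140\right) = \frac{\left(\frac{1}{2} + \frac{1}{7} \left(-11\right)\right) + 140}{6} = \frac{\left(\frac{1}{2} - \frac{11}{7}\right) + 140}{6} = \frac{- \frac{15}{14} + 140}{6} = \frac{1}{6} \cdot \frac{1945}{14} = \frac{1945}{84}$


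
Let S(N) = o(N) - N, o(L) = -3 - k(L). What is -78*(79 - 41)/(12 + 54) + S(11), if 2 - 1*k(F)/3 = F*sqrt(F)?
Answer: -714/11 + 33*sqrt(11) ≈ 44.540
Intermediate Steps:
k(F) = 6 - 3*F**(3/2) (k(F) = 6 - 3*F*sqrt(F) = 6 - 3*F**(3/2))
o(L) = -9 + 3*L**(3/2) (o(L) = -3 - (6 - 3*L**(3/2)) = -3 + (-6 + 3*L**(3/2)) = -9 + 3*L**(3/2))
S(N) = -9 - N + 3*N**(3/2) (S(N) = (-9 + 3*N**(3/2)) - N = -9 - N + 3*N**(3/2))
-78*(79 - 41)/(12 + 54) + S(11) = -78*(79 - 41)/(12 + 54) + (-9 - 1*11 + 3*11**(3/2)) = -2964/66 + (-9 - 11 + 3*(11*sqrt(11))) = -2964/66 + (-9 - 11 + 33*sqrt(11)) = -78*19/33 + (-20 + 33*sqrt(11)) = -494/11 + (-20 + 33*sqrt(11)) = -714/11 + 33*sqrt(11)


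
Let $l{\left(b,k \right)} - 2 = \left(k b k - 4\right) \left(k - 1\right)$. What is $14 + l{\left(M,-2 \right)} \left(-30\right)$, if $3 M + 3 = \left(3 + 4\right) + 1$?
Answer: $194$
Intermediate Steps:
$M = \frac{5}{3}$ ($M = -1 + \frac{\left(3 + 4\right) + 1}{3} = -1 + \frac{7 + 1}{3} = -1 + \frac{1}{3} \cdot 8 = -1 + \frac{8}{3} = \frac{5}{3} \approx 1.6667$)
$l{\left(b,k \right)} = 2 + \left(-1 + k\right) \left(-4 + b k^{2}\right)$ ($l{\left(b,k \right)} = 2 + \left(k b k - 4\right) \left(k - 1\right) = 2 + \left(b k k - 4\right) \left(-1 + k\right) = 2 + \left(b k^{2} - 4\right) \left(-1 + k\right) = 2 + \left(-4 + b k^{2}\right) \left(-1 + k\right) = 2 + \left(-1 + k\right) \left(-4 + b k^{2}\right)$)
$14 + l{\left(M,-2 \right)} \left(-30\right) = 14 + \left(6 - -8 + \frac{5 \left(-2\right)^{3}}{3} - \frac{5 \left(-2\right)^{2}}{3}\right) \left(-30\right) = 14 + \left(6 + 8 + \frac{5}{3} \left(-8\right) - \frac{5}{3} \cdot 4\right) \left(-30\right) = 14 + \left(6 + 8 - \frac{40}{3} - \frac{20}{3}\right) \left(-30\right) = 14 - -180 = 14 + 180 = 194$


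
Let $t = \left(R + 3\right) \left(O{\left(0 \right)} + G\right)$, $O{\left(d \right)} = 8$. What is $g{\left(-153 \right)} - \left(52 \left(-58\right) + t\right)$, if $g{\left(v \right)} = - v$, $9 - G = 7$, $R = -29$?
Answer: $3429$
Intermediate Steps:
$G = 2$ ($G = 9 - 7 = 2$)
$t = -260$ ($t = \left(-29 + 3\right) \left(8 + 2\right) = \left(-26\right) 10 = -260$)
$g{\left(-153 \right)} - \left(52 \left(-58\right) + t\right) = \left(-1\right) \left(-153\right) - \left(52 \left(-58\right) - 260\right) = 153 - \left(-3016 - 260\right) = 153 - -3276 = 153 + 3276 = 3429$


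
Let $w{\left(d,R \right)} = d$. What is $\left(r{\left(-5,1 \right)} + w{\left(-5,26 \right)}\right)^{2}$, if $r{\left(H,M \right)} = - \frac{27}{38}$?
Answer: $\frac{47089}{1444} \approx 32.61$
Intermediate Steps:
$r{\left(H,M \right)} = - \frac{27}{38}$ ($r{\left(H,M \right)} = \left(-27\right) \frac{1}{38} = - \frac{27}{38}$)
$\left(r{\left(-5,1 \right)} + w{\left(-5,26 \right)}\right)^{2} = \left(- \frac{27}{38} - 5\right)^{2} = \left(- \frac{217}{38}\right)^{2} = \frac{47089}{1444}$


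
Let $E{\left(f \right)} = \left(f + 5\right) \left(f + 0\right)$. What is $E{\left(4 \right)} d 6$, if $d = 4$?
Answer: $864$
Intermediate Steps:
$E{\left(f \right)} = f \left(5 + f\right)$ ($E{\left(f \right)} = \left(5 + f\right) f = f \left(5 + f\right)$)
$E{\left(4 \right)} d 6 = 4 \left(5 + 4\right) 4 \cdot 6 = 4 \cdot 9 \cdot 4 \cdot 6 = 36 \cdot 4 \cdot 6 = 144 \cdot 6 = 864$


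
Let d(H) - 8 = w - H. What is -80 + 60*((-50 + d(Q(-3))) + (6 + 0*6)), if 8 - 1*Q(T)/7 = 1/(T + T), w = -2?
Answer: -5790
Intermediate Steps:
Q(T) = 56 - 7/(2*T) (Q(T) = 56 - 7/(T + T) = 56 - 7*1/(2*T) = 56 - 7/(2*T))
d(H) = 6 - H (d(H) = 8 + (-2 - H) = 6 - H)
-80 + 60*((-50 + d(Q(-3))) + (6 + 0*6)) = -80 + 60*((-50 + (6 - (56 - 7/2/(-3)))) + (6 + 0*6)) = -80 + 60*((-50 + (6 - (56 - 7/2*(-⅓)))) + (6 + 0)) = -80 + 60*((-50 + (6 - (56 + 7/6))) + 6) = -80 + 60*((-50 + (6 - 1*343/6)) + 6) = -80 + 60*((-50 + (6 - 343/6)) + 6) = -80 + 60*((-50 - 307/6) + 6) = -80 + 60*(-607/6 + 6) = -80 + 60*(-571/6) = -80 - 5710 = -5790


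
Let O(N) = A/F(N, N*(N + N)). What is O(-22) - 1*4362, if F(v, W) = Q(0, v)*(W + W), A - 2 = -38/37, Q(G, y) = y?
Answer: -1718523321/393976 ≈ -4362.0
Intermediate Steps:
A = 36/37 (A = 2 - 38/37 = 36/37 ≈ 0.97297)
F(v, W) = 2*W*v (F(v, W) = v*(W + W) = v*(2*W) = 2*W*v)
O(N) = 9/(37*N³) (O(N) = 36/(37*((2*(N*(N + N))*N))) = 36/(37*((2*(N*(2*N))*N))) = 36/(37*((2*(2*N²)*N))) = 36/(37*((4*N³))) = 36*(1/(4*N³))/37 = 9/(37*N³))
O(-22) - 1*4362 = (9/37)/(-22)³ - 1*4362 = (9/37)*(-1/10648) - 4362 = -9/393976 - 4362 = -1718523321/393976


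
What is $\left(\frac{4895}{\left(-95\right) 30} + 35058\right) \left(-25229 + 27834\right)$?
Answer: $\frac{10410664201}{114} \approx 9.1322 \cdot 10^{7}$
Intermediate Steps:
$\left(\frac{4895}{\left(-95\right) 30} + 35058\right) \left(-25229 + 27834\right) = \left(\frac{4895}{-2850} + 35058\right) 2605 = \left(4895 \left(- \frac{1}{2850}\right) + 35058\right) 2605 = \left(- \frac{979}{570} + 35058\right) 2605 = \frac{19982081}{570} \cdot 2605 = \frac{10410664201}{114}$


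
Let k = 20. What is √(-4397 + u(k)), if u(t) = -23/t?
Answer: I*√439815/10 ≈ 66.319*I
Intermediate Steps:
√(-4397 + u(k)) = √(-4397 - 23/20) = √(-87963/20) = I*√439815/10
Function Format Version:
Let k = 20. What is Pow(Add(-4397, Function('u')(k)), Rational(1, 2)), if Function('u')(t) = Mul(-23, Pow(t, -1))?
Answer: Mul(Rational(1, 10), I, Pow(439815, Rational(1, 2))) ≈ Mul(66.319, I)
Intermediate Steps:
Pow(Add(-4397, Function('u')(k)), Rational(1, 2)) = Pow(Add(-4397, Mul(-23, Pow(20, -1))), Rational(1, 2)) = Pow(Add(-4397, Mul(-23, Rational(1, 20))), Rational(1, 2)) = Pow(Add(-4397, Rational(-23, 20)), Rational(1, 2)) = Pow(Rational(-87963, 20), Rational(1, 2)) = Mul(Rational(1, 10), I, Pow(439815, Rational(1, 2)))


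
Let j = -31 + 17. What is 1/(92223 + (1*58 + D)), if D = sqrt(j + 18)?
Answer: 1/92283 ≈ 1.0836e-5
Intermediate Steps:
j = -14
D = 2 (D = sqrt(-14 + 18) = sqrt(4) = 2)
1/(92223 + (1*58 + D)) = 1/(92223 + (1*58 + 2)) = 1/(92223 + (58 + 2)) = 1/(92223 + 60) = 1/92283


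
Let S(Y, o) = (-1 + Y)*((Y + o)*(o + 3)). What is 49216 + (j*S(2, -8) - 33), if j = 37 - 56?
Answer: 48613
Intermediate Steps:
j = -19
S(Y, o) = (-1 + Y)*(3 + o)*(Y + o) (S(Y, o) = (-1 + Y)*((Y + o)*(3 + o)) = (-1 + Y)*((3 + o)*(Y + o)) = (-1 + Y)*(3 + o)*(Y + o))
49216 + (j*S(2, -8) - 33) = 49216 + (-19*(-1*(-8)**2 - 3*2 - 3*(-8) + 3*2**2 + 2*(-8)**2 - 8*2**2 + 2*2*(-8)) - 33) = 49216 + (-19*(-1*64 - 6 + 24 + 3*4 + 2*64 - 8*4 - 32) - 33) = 49216 + (-19*(-64 - 6 + 24 + 12 + 128 - 32 - 32) - 33) = 49216 + (-19*30 - 33) = 49216 + (-570 - 33) = 49216 - 603 = 48613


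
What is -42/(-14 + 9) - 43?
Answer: -173/5 ≈ -34.600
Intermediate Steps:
-42/(-14 + 9) - 43 = -42/(-5) - 43 = -1/5*(-42) - 43 = 42/5 - 43 = -173/5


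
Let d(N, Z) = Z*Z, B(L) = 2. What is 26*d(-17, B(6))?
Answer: 104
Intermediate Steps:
d(N, Z) = Z**2
26*d(-17, B(6)) = 26*2**2 = 26*4 = 104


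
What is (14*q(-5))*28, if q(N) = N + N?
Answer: -3920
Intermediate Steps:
q(N) = 2*N
(14*q(-5))*28 = (14*(2*(-5)))*28 = (14*(-10))*28 = -140*28 = -3920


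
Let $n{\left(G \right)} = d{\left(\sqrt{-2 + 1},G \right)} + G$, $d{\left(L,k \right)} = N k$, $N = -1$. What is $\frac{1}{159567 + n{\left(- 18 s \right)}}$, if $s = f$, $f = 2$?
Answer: $\frac{1}{159567} \approx 6.267 \cdot 10^{-6}$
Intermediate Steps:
$s = 2$
$d{\left(L,k \right)} = - k$
$n{\left(G \right)} = 0$ ($n{\left(G \right)} = - G + G = 0$)
$\frac{1}{159567 + n{\left(- 18 s \right)}} = \frac{1}{159567 + 0} = \frac{1}{159567}$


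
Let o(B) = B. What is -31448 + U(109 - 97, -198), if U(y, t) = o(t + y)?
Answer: -31634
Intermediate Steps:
U(y, t) = t + y
-31448 + U(109 - 97, -198) = -31448 + (-198 + (109 - 97)) = -31448 + (-198 + 12) = -31448 - 186 = -31634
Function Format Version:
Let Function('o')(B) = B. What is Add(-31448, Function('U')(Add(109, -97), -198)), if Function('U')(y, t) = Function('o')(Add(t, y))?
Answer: -31634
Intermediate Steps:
Function('U')(y, t) = Add(t, y)
Add(-31448, Function('U')(Add(109, -97), -198)) = Add(-31448, Add(-198, Add(109, -97))) = Add(-31448, Add(-198, 12)) = Add(-31448, -186) = -31634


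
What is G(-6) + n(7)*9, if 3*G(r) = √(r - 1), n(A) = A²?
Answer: 441 + I*√7/3 ≈ 441.0 + 0.88192*I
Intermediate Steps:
G(r) = √(-1 + r)/3 (G(r) = √(r - 1)/3 = √(-1 + r)/3)
G(-6) + n(7)*9 = √(-1 - 6)/3 + 7²*9 = √(-7)/3 + 49*9 = (I*√7)/3 + 441 = I*√7/3 + 441 = 441 + I*√7/3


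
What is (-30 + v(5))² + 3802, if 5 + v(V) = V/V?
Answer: 4958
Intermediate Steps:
v(V) = -4 (v(V) = -5 + V/V = -5 + 1 = -4)
(-30 + v(5))² + 3802 = (-30 - 4)² + 3802 = (-34)² + 3802 = 1156 + 3802 = 4958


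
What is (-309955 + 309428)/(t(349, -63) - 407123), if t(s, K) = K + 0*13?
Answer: 527/407186 ≈ 0.0012942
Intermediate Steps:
t(s, K) = K (t(s, K) = K + 0 = K)
(-309955 + 309428)/(t(349, -63) - 407123) = (-309955 + 309428)/(-63 - 407123) = -527/(-407186) = -527*(-1/407186) = 527/407186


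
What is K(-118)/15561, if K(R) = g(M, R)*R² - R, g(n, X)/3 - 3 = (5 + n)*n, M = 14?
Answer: 11236786/15561 ≈ 722.11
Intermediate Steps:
g(n, X) = 9 + 3*n*(5 + n) (g(n, X) = 9 + 3*((5 + n)*n) = 9 + 3*(n*(5 + n)) = 9 + 3*n*(5 + n))
K(R) = -R + 807*R² (K(R) = (9 + 3*14² + 15*14)*R² - R = (9 + 3*196 + 210)*R² - R = (9 + 588 + 210)*R² - R = 807*R² - R = -R + 807*R²)
K(-118)/15561 = -118*(-1 + 807*(-118))/15561 = -118*(-1 - 95226)*(1/15561) = -118*(-95227)*(1/15561) = 11236786*(1/15561) = 11236786/15561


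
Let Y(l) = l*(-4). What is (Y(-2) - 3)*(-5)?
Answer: -25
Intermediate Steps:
Y(l) = -4*l
(Y(-2) - 3)*(-5) = (-4*(-2) - 3)*(-5) = (8 - 3)*(-5) = 5*(-5) = -25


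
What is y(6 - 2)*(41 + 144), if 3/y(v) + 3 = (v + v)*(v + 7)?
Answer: 111/17 ≈ 6.5294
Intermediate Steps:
y(v) = 3/(-3 + 2*v*(7 + v)) (y(v) = 3/(-3 + (v + v)*(v + 7)) = 3/(-3 + (2*v)*(7 + v)) = 3/(-3 + 2*v*(7 + v)))
y(6 - 2)*(41 + 144) = (3/(-3 + 2*(6 - 2)² + 14*(6 - 2)))*(41 + 144) = (3/(-3 + 2*4² + 14*4))*185 = (3/(-3 + 2*16 + 56))*185 = (3/(-3 + 32 + 56))*185 = (3/85)*185 = 111/17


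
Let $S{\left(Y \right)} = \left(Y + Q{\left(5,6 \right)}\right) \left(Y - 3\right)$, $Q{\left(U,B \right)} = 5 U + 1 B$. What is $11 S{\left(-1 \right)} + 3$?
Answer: $-1317$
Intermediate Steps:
$Q{\left(U,B \right)} = B + 5 U$ ($Q{\left(U,B \right)} = 5 U + B = B + 5 U$)
$S{\left(Y \right)} = \left(-3 + Y\right) \left(31 + Y\right)$ ($S{\left(Y \right)} = \left(Y + \left(6 + 5 \cdot 5\right)\right) \left(Y - 3\right) = \left(Y + \left(6 + 25\right)\right) \left(-3 + Y\right) = \left(Y + 31\right) \left(-3 + Y\right) = \left(31 + Y\right) \left(-3 + Y\right) = \left(-3 + Y\right) \left(31 + Y\right)$)
$11 S{\left(-1 \right)} + 3 = 11 \left(-93 + \left(-1\right)^{2} + 28 \left(-1\right)\right) + 3 = 11 \left(-93 + 1 - 28\right) + 3 = 11 \left(-120\right) + 3 = -1320 + 3 = -1317$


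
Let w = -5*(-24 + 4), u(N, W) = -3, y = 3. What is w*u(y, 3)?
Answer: -300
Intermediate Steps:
w = 100 (w = -5*(-20) = 100)
w*u(y, 3) = 100*(-3) = -300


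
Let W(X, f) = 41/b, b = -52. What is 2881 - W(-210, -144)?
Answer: 149853/52 ≈ 2881.8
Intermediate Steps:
W(X, f) = -41/52 (W(X, f) = 41/(-52) = 41*(-1/52) = -41/52)
2881 - W(-210, -144) = 2881 - 1*(-41/52) = 2881 + 41/52 = 149853/52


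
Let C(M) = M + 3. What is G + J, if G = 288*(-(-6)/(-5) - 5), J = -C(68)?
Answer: -9283/5 ≈ -1856.6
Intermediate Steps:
C(M) = 3 + M
J = -71 (J = -(3 + 68) = -1*71 = -71)
G = -8928/5 (G = 288*(-(-6)*(-1)/5 - 5) = 288*(-3*⅖ - 5) = 288*(-6/5 - 5) = 288*(-31/5) = -8928/5 ≈ -1785.6)
G + J = -8928/5 - 71 = -9283/5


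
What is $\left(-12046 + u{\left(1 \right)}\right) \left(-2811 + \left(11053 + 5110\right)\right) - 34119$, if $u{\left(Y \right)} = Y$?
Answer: $-160858959$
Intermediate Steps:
$\left(-12046 + u{\left(1 \right)}\right) \left(-2811 + \left(11053 + 5110\right)\right) - 34119 = \left(-12046 + 1\right) \left(-2811 + \left(11053 + 5110\right)\right) - 34119 = - 12045 \left(-2811 + 16163\right) - 34119 = \left(-12045\right) 13352 - 34119 = -160824840 - 34119 = -160858959$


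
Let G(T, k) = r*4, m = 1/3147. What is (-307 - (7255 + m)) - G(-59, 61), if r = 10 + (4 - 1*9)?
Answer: -23860555/3147 ≈ -7582.0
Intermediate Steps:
r = 5 (r = 10 + (4 - 9) = 10 - 5 = 5)
m = 1/3147 ≈ 0.00031776
G(T, k) = 20 (G(T, k) = 5*4 = 20)
(-307 - (7255 + m)) - G(-59, 61) = (-307 - (7255 + 1/3147)) - 1*20 = (-307 - 1*22831486/3147) - 20 = (-307 - 22831486/3147) - 20 = -23797615/3147 - 20 = -23860555/3147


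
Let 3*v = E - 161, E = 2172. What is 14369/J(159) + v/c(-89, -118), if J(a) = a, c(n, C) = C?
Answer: 529653/6254 ≈ 84.690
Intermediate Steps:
v = 2011/3 (v = (2172 - 161)/3 = (⅓)*2011 = 2011/3 ≈ 670.33)
14369/J(159) + v/c(-89, -118) = 14369/159 + (2011/3)/(-118) = 14369*(1/159) + (2011/3)*(-1/118) = 14369/159 - 2011/354 = 529653/6254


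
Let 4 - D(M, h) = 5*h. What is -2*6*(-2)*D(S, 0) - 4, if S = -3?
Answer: 92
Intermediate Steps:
D(M, h) = 4 - 5*h
-2*6*(-2)*D(S, 0) - 4 = -2*6*(-2)*(4 - 5*0) - 4 = -(-24)*(4 + 0) - 4 = -(-24)*4 - 4 = -2*(-48) - 4 = 96 - 4 = 92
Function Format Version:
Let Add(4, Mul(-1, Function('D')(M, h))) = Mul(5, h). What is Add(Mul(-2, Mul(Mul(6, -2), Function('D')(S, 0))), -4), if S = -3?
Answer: 92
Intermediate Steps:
Function('D')(M, h) = Add(4, Mul(-5, h)) (Function('D')(M, h) = Add(4, Mul(-1, Mul(5, h))) = Add(4, Mul(-5, h)))
Add(Mul(-2, Mul(Mul(6, -2), Function('D')(S, 0))), -4) = Add(Mul(-2, Mul(Mul(6, -2), Add(4, Mul(-5, 0)))), -4) = Add(Mul(-2, Mul(-12, Add(4, 0))), -4) = Add(Mul(-2, Mul(-12, 4)), -4) = Add(Mul(-2, -48), -4) = Add(96, -4) = 92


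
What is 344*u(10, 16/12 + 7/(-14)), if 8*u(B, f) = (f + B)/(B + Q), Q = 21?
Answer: 2795/186 ≈ 15.027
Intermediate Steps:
u(B, f) = (B + f)/(8*(21 + B)) (u(B, f) = ((f + B)/(B + 21))/8 = ((B + f)/(21 + B))/8 = (B + f)/(8*(21 + B)))
344*u(10, 16/12 + 7/(-14)) = 344*((10 + (16/12 + 7/(-14)))/(8*(21 + 10))) = 344*((⅛)*(10 + (16*(1/12) + 7*(-1/14)))/31) = 344*((⅛)*(1/31)*(10 + (4/3 - ½))) = 344*((⅛)*(1/31)*(10 + ⅚)) = 344*((⅛)*(1/31)*(65/6)) = 344*(65/1488) = 2795/186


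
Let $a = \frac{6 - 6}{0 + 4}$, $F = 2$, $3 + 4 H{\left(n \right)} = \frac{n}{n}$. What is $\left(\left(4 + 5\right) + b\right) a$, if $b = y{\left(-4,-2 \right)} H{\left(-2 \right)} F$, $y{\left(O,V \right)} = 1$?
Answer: $0$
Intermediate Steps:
$H{\left(n \right)} = - \frac{1}{2}$ ($H{\left(n \right)} = - \frac{3}{4} + \frac{n \frac{1}{n}}{4} = - \frac{3}{4} + \frac{1}{4} \cdot 1 = - \frac{3}{4} + \frac{1}{4} = - \frac{1}{2}$)
$a = 0$ ($a = \frac{0}{4} = 0 \cdot \frac{1}{4} = 0$)
$b = -1$ ($b = 1 \left(- \frac{1}{2}\right) 2 = \left(- \frac{1}{2}\right) 2 = -1$)
$\left(\left(4 + 5\right) + b\right) a = \left(\left(4 + 5\right) - 1\right) 0 = \left(9 - 1\right) 0 = 8 \cdot 0 = 0$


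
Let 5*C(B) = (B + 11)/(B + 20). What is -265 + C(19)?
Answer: -3443/13 ≈ -264.85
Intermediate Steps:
C(B) = (11 + B)/(5*(20 + B)) (C(B) = ((B + 11)/(B + 20))/5 = ((11 + B)/(20 + B))/5 = (11 + B)/(5*(20 + B)))
-265 + C(19) = -265 + (11 + 19)/(5*(20 + 19)) = -265 + (⅕)*30/39 = -265 + (⅕)*(1/39)*30 = -265 + 2/13 = -3443/13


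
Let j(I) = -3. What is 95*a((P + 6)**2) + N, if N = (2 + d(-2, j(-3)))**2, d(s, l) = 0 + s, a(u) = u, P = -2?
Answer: 1520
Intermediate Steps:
d(s, l) = s
N = 0 (N = (2 - 2)**2 = 0**2 = 0)
95*a((P + 6)**2) + N = 95*(-2 + 6)**2 + 0 = 95*4**2 + 0 = 95*16 + 0 = 1520 + 0 = 1520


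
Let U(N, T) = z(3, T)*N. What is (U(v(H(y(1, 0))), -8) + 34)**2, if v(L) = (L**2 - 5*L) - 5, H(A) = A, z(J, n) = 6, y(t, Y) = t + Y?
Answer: 400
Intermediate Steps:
y(t, Y) = Y + t
v(L) = -5 + L**2 - 5*L
U(N, T) = 6*N
(U(v(H(y(1, 0))), -8) + 34)**2 = (6*(-5 + (0 + 1)**2 - 5*(0 + 1)) + 34)**2 = (6*(-5 + 1**2 - 5*1) + 34)**2 = (6*(-5 + 1 - 5) + 34)**2 = (6*(-9) + 34)**2 = (-54 + 34)**2 = (-20)**2 = 400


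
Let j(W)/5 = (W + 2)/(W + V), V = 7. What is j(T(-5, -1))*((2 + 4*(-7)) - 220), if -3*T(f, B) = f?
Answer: -6765/13 ≈ -520.38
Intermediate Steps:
T(f, B) = -f/3
j(W) = 5*(2 + W)/(7 + W) (j(W) = 5*((W + 2)/(W + 7)) = 5*((2 + W)/(7 + W)) = 5*(2 + W)/(7 + W))
j(T(-5, -1))*((2 + 4*(-7)) - 220) = (5*(2 - ⅓*(-5))/(7 - ⅓*(-5)))*((2 + 4*(-7)) - 220) = (5*(2 + 5/3)/(7 + 5/3))*((2 - 28) - 220) = (5*(11/3)/(26/3))*(-26 - 220) = (5*(3/26)*(11/3))*(-246) = (55/26)*(-246) = -6765/13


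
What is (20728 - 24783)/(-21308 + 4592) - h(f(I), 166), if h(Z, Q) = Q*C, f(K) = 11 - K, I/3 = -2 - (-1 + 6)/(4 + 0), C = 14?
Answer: -38843929/16716 ≈ -2323.8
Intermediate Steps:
I = -39/4 (I = 3*(-2 - (-1 + 6)/(4 + 0)) = 3*(-2 - 5/4) = 3*(-13/4) = -39/4 ≈ -9.7500)
h(Z, Q) = 14*Q (h(Z, Q) = Q*14 = 14*Q)
(20728 - 24783)/(-21308 + 4592) - h(f(I), 166) = (20728 - 24783)/(-21308 + 4592) - 14*166 = -4055/(-16716) - 1*2324 = -4055*(-1/16716) - 2324 = 4055/16716 - 2324 = -38843929/16716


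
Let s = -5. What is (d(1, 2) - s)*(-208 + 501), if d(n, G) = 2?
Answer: 2051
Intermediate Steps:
(d(1, 2) - s)*(-208 + 501) = (2 - 1*(-5))*(-208 + 501) = (2 + 5)*293 = 7*293 = 2051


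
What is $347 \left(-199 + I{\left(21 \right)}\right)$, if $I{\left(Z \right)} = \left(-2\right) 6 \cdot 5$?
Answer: $-89873$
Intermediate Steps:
$I{\left(Z \right)} = -60$ ($I{\left(Z \right)} = \left(-12\right) 5 = -60$)
$347 \left(-199 + I{\left(21 \right)}\right) = 347 \left(-199 - 60\right) = 347 \left(-259\right) = -89873$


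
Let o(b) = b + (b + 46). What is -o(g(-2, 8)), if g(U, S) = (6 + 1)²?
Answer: -144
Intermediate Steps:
g(U, S) = 49 (g(U, S) = 7² = 49)
o(b) = 46 + 2*b (o(b) = b + (46 + b) = 46 + 2*b)
-o(g(-2, 8)) = -(46 + 2*49) = -(46 + 98) = -1*144 = -144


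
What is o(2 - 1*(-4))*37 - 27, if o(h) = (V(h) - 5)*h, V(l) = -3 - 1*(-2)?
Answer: -1359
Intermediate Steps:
V(l) = -1 (V(l) = -3 + 2 = -1)
o(h) = -6*h (o(h) = (-1 - 5)*h = -6*h)
o(2 - 1*(-4))*37 - 27 = -6*(2 - 1*(-4))*37 - 27 = -6*(2 + 4)*37 - 27 = -6*6*37 - 27 = -36*37 - 27 = -1332 - 27 = -1359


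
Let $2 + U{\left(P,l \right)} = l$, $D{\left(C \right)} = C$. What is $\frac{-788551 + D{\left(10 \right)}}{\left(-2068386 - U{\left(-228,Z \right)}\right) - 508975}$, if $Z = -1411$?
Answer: $\frac{788541}{2575948} \approx 0.30612$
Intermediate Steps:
$U{\left(P,l \right)} = -2 + l$
$\frac{-788551 + D{\left(10 \right)}}{\left(-2068386 - U{\left(-228,Z \right)}\right) - 508975} = \frac{-788551 + 10}{\left(-2068386 - \left(-2 - 1411\right)\right) - 508975} = - \frac{788541}{\left(-2068386 - -1413\right) - 508975} = - \frac{788541}{\left(-2068386 + 1413\right) - 508975} = - \frac{788541}{-2066973 - 508975} = - \frac{788541}{-2575948} = \left(-788541\right) \left(- \frac{1}{2575948}\right) = \frac{788541}{2575948}$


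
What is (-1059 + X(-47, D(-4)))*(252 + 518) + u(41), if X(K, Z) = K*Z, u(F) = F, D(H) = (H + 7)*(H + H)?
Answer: 53171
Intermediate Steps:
D(H) = 2*H*(7 + H) (D(H) = (7 + H)*(2*H) = 2*H*(7 + H))
(-1059 + X(-47, D(-4)))*(252 + 518) + u(41) = (-1059 - 94*(-4)*(7 - 4))*(252 + 518) + 41 = (-1059 - 94*(-4)*3)*770 + 41 = (-1059 - 47*(-24))*770 + 41 = (-1059 + 1128)*770 + 41 = 69*770 + 41 = 53130 + 41 = 53171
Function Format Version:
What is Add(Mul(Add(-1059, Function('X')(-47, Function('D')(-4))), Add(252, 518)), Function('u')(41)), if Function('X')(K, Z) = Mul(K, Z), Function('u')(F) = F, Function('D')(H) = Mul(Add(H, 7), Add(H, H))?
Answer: 53171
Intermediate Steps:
Function('D')(H) = Mul(2, H, Add(7, H)) (Function('D')(H) = Mul(Add(7, H), Mul(2, H)) = Mul(2, H, Add(7, H)))
Add(Mul(Add(-1059, Function('X')(-47, Function('D')(-4))), Add(252, 518)), Function('u')(41)) = Add(Mul(Add(-1059, Mul(-47, Mul(2, -4, Add(7, -4)))), Add(252, 518)), 41) = Add(Mul(Add(-1059, Mul(-47, Mul(2, -4, 3))), 770), 41) = Add(Mul(Add(-1059, Mul(-47, -24)), 770), 41) = Add(Mul(Add(-1059, 1128), 770), 41) = Add(Mul(69, 770), 41) = Add(53130, 41) = 53171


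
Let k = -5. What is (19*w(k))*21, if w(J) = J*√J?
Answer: -1995*I*√5 ≈ -4461.0*I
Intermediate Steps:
w(J) = J^(3/2)
(19*w(k))*21 = (19*(-5)^(3/2))*21 = (19*(-5*I*√5))*21 = -95*I*√5*21 = -1995*I*√5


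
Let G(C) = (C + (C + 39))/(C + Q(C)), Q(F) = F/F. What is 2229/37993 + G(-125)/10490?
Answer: 2907410563/49419774680 ≈ 0.058831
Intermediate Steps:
Q(F) = 1
G(C) = (39 + 2*C)/(1 + C) (G(C) = (C + (C + 39))/(C + 1) = (C + (39 + C))/(1 + C) = (39 + 2*C)/(1 + C))
2229/37993 + G(-125)/10490 = 2229/37993 + ((39 + 2*(-125))/(1 - 125))/10490 = 2229*(1/37993) + ((39 - 250)/(-124))*(1/10490) = 2229/37993 - 1/124*(-211)*(1/10490) = 2229/37993 + (211/124)*(1/10490) = 2229/37993 + 211/1300760 = 2907410563/49419774680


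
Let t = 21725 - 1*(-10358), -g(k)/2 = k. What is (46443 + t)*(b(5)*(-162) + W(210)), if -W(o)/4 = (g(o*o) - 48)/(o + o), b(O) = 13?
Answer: -496890092/5 ≈ -9.9378e+7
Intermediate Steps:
g(k) = -2*k
t = 32083 (t = 21725 + 10358 = 32083)
W(o) = -2*(-48 - 2*o²)/o (W(o) = -4*(-2*o*o - 48)/(o + o) = -4*(-2*o² - 48)/(2*o) = -4*(-48 - 2*o²)*1/(2*o) = -2*(-48 - 2*o²)/o)
(46443 + t)*(b(5)*(-162) + W(210)) = (46443 + 32083)*(13*(-162) + (4*210 + 96/210)) = 78526*(-2106 + (840 + 96*(1/210))) = 78526*(-2106 + (840 + 16/35)) = 78526*(-2106 + 29416/35) = 78526*(-44294/35) = -496890092/5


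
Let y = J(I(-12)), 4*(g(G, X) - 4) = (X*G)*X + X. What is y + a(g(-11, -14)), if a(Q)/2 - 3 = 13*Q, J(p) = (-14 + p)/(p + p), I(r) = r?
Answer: -167927/12 ≈ -13994.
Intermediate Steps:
g(G, X) = 4 + X/4 + G*X²/4 (g(G, X) = 4 + ((X*G)*X + X)/4 = 4 + ((G*X)*X + X)/4 = 4 + (G*X² + X)/4 = 4 + (X + G*X²)/4 = 4 + (X/4 + G*X²/4) = 4 + X/4 + G*X²/4)
J(p) = (-14 + p)/(2*p) (J(p) = (-14 + p)/((2*p)) = (-14 + p)*(1/(2*p)) = (-14 + p)/(2*p))
y = 13/12 (y = (½)*(-14 - 12)/(-12) = (½)*(-1/12)*(-26) = 13/12 ≈ 1.0833)
a(Q) = 6 + 26*Q (a(Q) = 6 + 2*(13*Q) = 6 + 26*Q)
y + a(g(-11, -14)) = 13/12 + (6 + 26*(4 + (¼)*(-14) + (¼)*(-11)*(-14)²)) = 13/12 + (6 + 26*(4 - 7/2 + (¼)*(-11)*196)) = 13/12 + (6 + 26*(4 - 7/2 - 539)) = 13/12 + (6 + 26*(-1077/2)) = 13/12 + (6 - 14001) = 13/12 - 13995 = -167927/12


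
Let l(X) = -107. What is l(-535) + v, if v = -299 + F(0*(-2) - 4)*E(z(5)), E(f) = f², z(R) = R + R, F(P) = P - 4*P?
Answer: 794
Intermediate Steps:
F(P) = -3*P
z(R) = 2*R
v = 901 (v = -299 + (-3*(0*(-2) - 4))*(2*5)² = -299 - 3*(0 - 4)*10² = -299 - 3*(-4)*100 = -299 + 12*100 = -299 + 1200 = 901)
l(-535) + v = -107 + 901 = 794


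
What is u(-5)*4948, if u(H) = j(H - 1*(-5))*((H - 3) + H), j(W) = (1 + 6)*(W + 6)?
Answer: -2701608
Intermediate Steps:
j(W) = 42 + 7*W (j(W) = 7*(6 + W) = 42 + 7*W)
u(H) = (-3 + 2*H)*(77 + 7*H) (u(H) = (42 + 7*(H - 1*(-5)))*((H - 3) + H) = (42 + 7*(H + 5))*((-3 + H) + H) = (42 + 7*(5 + H))*(-3 + 2*H) = (42 + (35 + 7*H))*(-3 + 2*H) = (77 + 7*H)*(-3 + 2*H) = (-3 + 2*H)*(77 + 7*H))
u(-5)*4948 = (7*(-3 + 2*(-5))*(11 - 5))*4948 = (7*(-3 - 10)*6)*4948 = (7*(-13)*6)*4948 = -546*4948 = -2701608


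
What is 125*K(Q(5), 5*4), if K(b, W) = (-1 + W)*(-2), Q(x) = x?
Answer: -4750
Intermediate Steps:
K(b, W) = 2 - 2*W
125*K(Q(5), 5*4) = 125*(2 - 10*4) = 125*(2 - 2*20) = 125*(2 - 40) = 125*(-38) = -4750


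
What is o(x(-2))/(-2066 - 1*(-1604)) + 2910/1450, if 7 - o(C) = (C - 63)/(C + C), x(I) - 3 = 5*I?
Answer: 67076/33495 ≈ 2.0026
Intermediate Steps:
x(I) = 3 + 5*I
o(C) = 7 - (-63 + C)/(2*C) (o(C) = 7 - (C - 63)/(C + C) = 7 - (-63 + C)/(2*C))
o(x(-2))/(-2066 - 1*(-1604)) + 2910/1450 = ((63 + 13*(3 + 5*(-2)))/(2*(3 + 5*(-2))))/(-2066 - 1*(-1604)) + 2910/1450 = ((63 + 13*(3 - 10))/(2*(3 - 10)))/(-2066 + 1604) + 2910*(1/1450) = ((1/2)*(63 + 13*(-7))/(-7))/(-462) + 291/145 = ((1/2)*(-1/7)*(63 - 91))*(-1/462) + 291/145 = ((1/2)*(-1/7)*(-28))*(-1/462) + 291/145 = 2*(-1/462) + 291/145 = -1/231 + 291/145 = 67076/33495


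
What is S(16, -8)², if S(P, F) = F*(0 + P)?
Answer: 16384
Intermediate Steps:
S(P, F) = F*P
S(16, -8)² = (-8*16)² = (-128)² = 16384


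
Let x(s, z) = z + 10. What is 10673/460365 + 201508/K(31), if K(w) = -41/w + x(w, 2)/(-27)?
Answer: -25882052025391/226959945 ≈ -1.1404e+5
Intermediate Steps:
x(s, z) = 10 + z
K(w) = -4/9 - 41/w (K(w) = -41/w + (10 + 2)/(-27) = -41/w + 12*(-1/27) = -41/w - 4/9 = -4/9 - 41/w)
10673/460365 + 201508/K(31) = 10673/460365 + 201508/(-4/9 - 41/31) = 10673/460365 + 201508/(-493/279) = 10673/460365 + 201508*(-279/493) = 10673/460365 - 56220732/493 = -25882052025391/226959945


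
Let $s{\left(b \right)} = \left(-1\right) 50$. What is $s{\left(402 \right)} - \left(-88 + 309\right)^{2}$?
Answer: $-48891$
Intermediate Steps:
$s{\left(b \right)} = -50$
$s{\left(402 \right)} - \left(-88 + 309\right)^{2} = -50 - \left(-88 + 309\right)^{2} = -50 - 221^{2} = -50 - 48841 = -48891$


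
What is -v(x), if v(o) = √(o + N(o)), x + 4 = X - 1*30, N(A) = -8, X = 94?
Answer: -2*√13 ≈ -7.2111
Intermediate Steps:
x = 60 (x = -4 + (94 - 1*30) = -4 + (94 - 30) = -4 + 64 = 60)
v(o) = √(-8 + o) (v(o) = √(o - 8) = √(-8 + o))
-v(x) = -√(-8 + 60) = -√52 = -2*√13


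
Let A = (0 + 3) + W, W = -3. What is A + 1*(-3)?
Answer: -3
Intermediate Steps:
A = 0 (A = (0 + 3) - 3 = 3 - 3 = 0)
A + 1*(-3) = 0 + 1*(-3) = 0 - 3 = -3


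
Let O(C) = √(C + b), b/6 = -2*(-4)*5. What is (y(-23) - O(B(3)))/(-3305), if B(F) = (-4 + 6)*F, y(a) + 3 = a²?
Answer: -526/3305 + √246/3305 ≈ -0.15441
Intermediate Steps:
y(a) = -3 + a²
b = 240 (b = 6*(-2*(-4)*5) = 6*(8*5) = 6*40 = 240)
B(F) = 2*F
O(C) = √(240 + C) (O(C) = √(C + 240) = √(240 + C))
(y(-23) - O(B(3)))/(-3305) = ((-3 + (-23)²) - √(240 + 2*3))/(-3305) = ((-3 + 529) - √(240 + 6))*(-1/3305) = (526 - √246)*(-1/3305) = -526/3305 + √246/3305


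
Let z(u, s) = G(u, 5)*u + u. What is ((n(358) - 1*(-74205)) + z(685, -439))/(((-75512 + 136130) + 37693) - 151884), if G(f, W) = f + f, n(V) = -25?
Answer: -1013315/53573 ≈ -18.915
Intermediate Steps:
G(f, W) = 2*f
z(u, s) = u + 2*u² (z(u, s) = (2*u)*u + u = 2*u² + u = u + 2*u²)
((n(358) - 1*(-74205)) + z(685, -439))/(((-75512 + 136130) + 37693) - 151884) = ((-25 - 1*(-74205)) + 685*(1 + 2*685))/(((-75512 + 136130) + 37693) - 151884) = ((-25 + 74205) + 685*(1 + 1370))/((60618 + 37693) - 151884) = (74180 + 685*1371)/(98311 - 151884) = (74180 + 939135)/(-53573) = 1013315*(-1/53573) = -1013315/53573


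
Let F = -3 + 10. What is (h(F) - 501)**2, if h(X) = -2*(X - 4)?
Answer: 257049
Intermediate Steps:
F = 7
h(X) = 8 - 2*X (h(X) = -2*(-4 + X) = 8 - 2*X)
(h(F) - 501)**2 = ((8 - 2*7) - 501)**2 = ((8 - 14) - 501)**2 = (-6 - 501)**2 = (-507)**2 = 257049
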